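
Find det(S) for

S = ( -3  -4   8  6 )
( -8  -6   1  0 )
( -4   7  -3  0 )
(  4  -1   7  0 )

Expand along column 4 (it has 3 zeros):
  − (6) · M_14   where M_14 = det([-8 -6 1; -4 7 -3; 4 -1 7]) = -488
det = (-1)·(6)·(-488) = 2928

2928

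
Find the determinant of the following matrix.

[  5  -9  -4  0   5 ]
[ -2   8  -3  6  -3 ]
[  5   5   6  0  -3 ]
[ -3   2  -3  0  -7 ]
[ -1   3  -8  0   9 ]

Expand along column 4 (it has 4 zeros):
  + (6) · M_24   where M_24 = det([5 -9 -4 5; 5 5 6 -3; -3 2 -3 -7; -1 3 -8 9]) = -6240
det = (+1)·(6)·(-6240) = -37440

-37440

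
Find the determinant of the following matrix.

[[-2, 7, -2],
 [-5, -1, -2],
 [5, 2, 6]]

The determinant is 154.

Expand along row 1:
  + (-2) · |-1 -2; 2 6| = (-2)·(-6 − (-4)) = 4
  − 7 · |-5 -2; 5 6| = −7·(-30 − (-10)) = 140
  + (-2) · |-5 -1; 5 2| = (-2)·(-10 − (-5)) = 10
Sum: (4) + (140) + (10) = 154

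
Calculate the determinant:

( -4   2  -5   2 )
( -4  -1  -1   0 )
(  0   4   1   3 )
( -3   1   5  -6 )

-577

Expand along row 2 (it has 1 zero):
  − (-4) · M_21   where M_21 = det([2 -5 2; 4 1 3; 1 5 -6]) = -139
  + (-1) · M_22   where M_22 = det([-4 -5 2; 0 1 3; -3 5 -6]) = 135
  − (-1) · M_23   where M_23 = det([-4 2 2; 0 4 3; -3 1 -6]) = 114
det = (-1)·(-4)·(-139) + (+1)·(-1)·(135) + (-1)·(-1)·(114) = -577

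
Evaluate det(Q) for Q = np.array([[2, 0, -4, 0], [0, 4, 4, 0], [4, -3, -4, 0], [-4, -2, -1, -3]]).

Expand along column 4 (it has 3 zeros):
  + (-3) · M_44   where M_44 = det([2 0 -4; 0 4 4; 4 -3 -4]) = 56
det = (+1)·(-3)·(56) = -168

-168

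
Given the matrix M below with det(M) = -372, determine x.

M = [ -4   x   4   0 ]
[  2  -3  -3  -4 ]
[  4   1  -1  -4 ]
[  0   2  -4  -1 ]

x = -2

Expanding along the row containing x, det(M) is linear in x: det(M) = (-22)·x + (-416).
Set (-22)·x + (-416) = -372  ⇒  (-22)·x = 44  ⇒  x = -2.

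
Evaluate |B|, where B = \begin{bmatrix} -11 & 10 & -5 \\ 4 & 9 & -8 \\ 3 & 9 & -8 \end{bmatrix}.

Expand along column 1:
  + (-11) · |9 -8; 9 -8| = (-11)·(-72 − (-72)) = 0
  − 4 · |10 -5; 9 -8| = −4·(-80 − (-45)) = 140
  + 3 · |10 -5; 9 -8| = 3·(-80 − (-45)) = -105
Sum: (0) + (140) + (-105) = 35

The determinant is 35.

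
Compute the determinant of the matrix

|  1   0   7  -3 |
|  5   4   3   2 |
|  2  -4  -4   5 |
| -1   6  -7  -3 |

924

Expand along row 1 (it has 1 zero):
  + (1) · M_11   where M_11 = det([4 3 2; -4 -4 5; 6 -7 -3]) = 346
  + (7) · M_13   where M_13 = det([5 4 2; 2 -4 5; -1 6 -3]) = -70
  − (-3) · M_14   where M_14 = det([5 4 3; 2 -4 -4; -1 6 -7]) = 356
det = (+1)·(1)·(346) + (+1)·(7)·(-70) + (-1)·(-3)·(356) = 924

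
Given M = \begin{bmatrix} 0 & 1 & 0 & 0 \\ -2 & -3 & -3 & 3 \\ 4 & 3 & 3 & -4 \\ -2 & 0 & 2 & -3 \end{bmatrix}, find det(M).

The determinant is 16.

Expand along row 1 (it has 3 zeros):
  − (1) · M_12   where M_12 = det([-2 -3 3; 4 3 -4; -2 2 -3]) = -16
det = (-1)·(1)·(-16) = 16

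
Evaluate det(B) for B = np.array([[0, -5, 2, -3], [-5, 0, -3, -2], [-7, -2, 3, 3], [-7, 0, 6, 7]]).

Expand along column 2 (it has 2 zeros):
  − (-5) · M_12   where M_12 = det([-5 -3 -2; -7 3 3; -7 6 7]) = -57
  − (-2) · M_32   where M_32 = det([0 2 -3; -5 -3 -2; -7 6 7]) = 251
det = (-1)·(-5)·(-57) + (-1)·(-2)·(251) = 217

det(B) = 217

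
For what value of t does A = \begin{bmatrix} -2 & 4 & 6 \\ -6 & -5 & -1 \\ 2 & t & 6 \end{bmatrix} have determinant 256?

Expanding along the row containing t, det(A) is linear in t: det(A) = (-38)·t + (256).
Set (-38)·t + (256) = 256  ⇒  (-38)·t = 0  ⇒  t = 0.

t = 0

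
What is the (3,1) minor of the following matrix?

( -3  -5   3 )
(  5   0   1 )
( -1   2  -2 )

-5

Delete row 3 and column 1; the remaining 2×2 submatrix is [-5 3; 0 1].
Its determinant is (-5)·1 − 3·0 = -5.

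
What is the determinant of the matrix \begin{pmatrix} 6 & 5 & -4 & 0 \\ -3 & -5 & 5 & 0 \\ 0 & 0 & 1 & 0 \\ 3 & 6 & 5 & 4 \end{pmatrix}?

-60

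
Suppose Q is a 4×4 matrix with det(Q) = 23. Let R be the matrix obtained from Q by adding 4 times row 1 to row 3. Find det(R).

|R| = 23

Adding a multiple of one row to another leaves the determinant unchanged.
det(R) = (1)·(23) = 23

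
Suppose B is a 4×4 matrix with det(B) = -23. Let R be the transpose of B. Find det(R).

det(Bᵀ) = det(B).
det(R) = (1)·(-23) = -23

-23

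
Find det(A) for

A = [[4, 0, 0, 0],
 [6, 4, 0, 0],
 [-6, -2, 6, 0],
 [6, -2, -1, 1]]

96

A is lower triangular, so det(A) is the product of the diagonal entries:
det = (4) · (4) · (6) · (1) = 96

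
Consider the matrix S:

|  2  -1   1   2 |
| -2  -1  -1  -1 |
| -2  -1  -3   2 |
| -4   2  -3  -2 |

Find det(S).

4

Expand along row 1:
  + (2) · M_11   where M_11 = det([-1 -1 -1; -1 -3 2; 2 -3 -2]) = -23
  − (-1) · M_12   where M_12 = det([-2 -1 -1; -2 -3 2; -4 -3 -2]) = -6
  + (1) · M_13   where M_13 = det([-2 -1 -1; -2 -1 2; -4 2 -2]) = 24
  − (2) · M_14   where M_14 = det([-2 -1 -1; -2 -1 -3; -4 2 -3]) = -16
det = (+1)·(2)·(-23) + (-1)·(-1)·(-6) + (+1)·(1)·(24) + (-1)·(2)·(-16) = 4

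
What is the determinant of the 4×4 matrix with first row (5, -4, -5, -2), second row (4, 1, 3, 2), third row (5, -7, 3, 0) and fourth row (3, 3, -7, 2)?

The determinant is 858.

Expand along row 3 (it has 1 zero):
  + (5) · M_31   where M_31 = det([-4 -5 -2; 1 3 2; 3 -7 2]) = -68
  − (-7) · M_32   where M_32 = det([5 -5 -2; 4 3 2; 3 -7 2]) = 184
  + (3) · M_33   where M_33 = det([5 -4 -2; 4 1 2; 3 3 2]) = -30
det = (+1)·(5)·(-68) + (-1)·(-7)·(184) + (+1)·(3)·(-30) = 858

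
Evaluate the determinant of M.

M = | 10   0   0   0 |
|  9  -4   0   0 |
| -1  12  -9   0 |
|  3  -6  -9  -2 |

-720

M is lower triangular, so det(M) is the product of the diagonal entries:
det = (10) · (-4) · (-9) · (-2) = -720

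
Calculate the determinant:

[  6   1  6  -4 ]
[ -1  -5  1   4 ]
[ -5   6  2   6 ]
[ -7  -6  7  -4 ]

Expand along row 1:
  + (6) · M_11   where M_11 = det([-5 1 4; 6 2 6; -6 7 -4]) = 454
  − (1) · M_12   where M_12 = det([-1 1 4; -5 2 6; -7 7 -4]) = -96
  + (6) · M_13   where M_13 = det([-1 -5 4; -5 6 6; -7 -6 -4]) = 586
  − (-4) · M_14   where M_14 = det([-1 -5 1; -5 6 2; -7 -6 7]) = -87
det = (+1)·(6)·(454) + (-1)·(1)·(-96) + (+1)·(6)·(586) + (-1)·(-4)·(-87) = 5988

5988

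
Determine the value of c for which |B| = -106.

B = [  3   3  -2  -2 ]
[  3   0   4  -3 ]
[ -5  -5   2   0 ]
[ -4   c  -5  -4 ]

Expanding along the row containing c, det(B) is linear in c: det(B) = (-64)·c + (-106).
Set (-64)·c + (-106) = -106  ⇒  (-64)·c = 0  ⇒  c = 0.

c = 0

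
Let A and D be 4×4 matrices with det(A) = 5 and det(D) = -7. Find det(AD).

det(AD) = det(A)·det(D) = (5)·(-7) = -35

|AD| = -35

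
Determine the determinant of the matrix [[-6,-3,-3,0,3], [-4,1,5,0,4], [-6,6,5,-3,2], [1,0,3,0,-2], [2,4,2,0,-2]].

The determinant is 972.

Expand along column 4 (it has 4 zeros):
  − (-3) · M_34   where M_34 = det([-6 -3 -3 3; -4 1 5 4; 1 0 3 -2; 2 4 2 -2]) = 324
det = (-1)·(-3)·(324) = 972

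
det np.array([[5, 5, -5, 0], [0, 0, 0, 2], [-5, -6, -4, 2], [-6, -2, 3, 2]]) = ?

390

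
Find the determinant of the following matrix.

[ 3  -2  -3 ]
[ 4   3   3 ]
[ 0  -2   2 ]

76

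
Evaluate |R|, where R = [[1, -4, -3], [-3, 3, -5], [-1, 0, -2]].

Expand along column 2:
  − (-4) · |-3 -5; -1 -2| = −(-4)·(6 − 5) = 4
  + 3 · |1 -3; -1 -2| = 3·(-2 − 3) = -15
Sum: (4) + (-15) = -11

|R| = -11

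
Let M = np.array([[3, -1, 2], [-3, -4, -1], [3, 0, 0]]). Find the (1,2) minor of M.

3

Delete row 1 and column 2; the remaining 2×2 submatrix is [-3 -1; 3 0].
Its determinant is (-3)·0 − (-1)·3 = 3.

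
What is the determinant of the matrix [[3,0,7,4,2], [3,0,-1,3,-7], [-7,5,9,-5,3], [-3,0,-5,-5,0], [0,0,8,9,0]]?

1590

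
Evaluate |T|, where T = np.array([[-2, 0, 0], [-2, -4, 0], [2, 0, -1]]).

-8

T is lower triangular, so det(T) is the product of the diagonal entries:
det = (-2) · (-4) · (-1) = -8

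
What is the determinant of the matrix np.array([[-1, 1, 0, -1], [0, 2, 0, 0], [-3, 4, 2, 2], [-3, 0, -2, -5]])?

The determinant is -12.

Expand along row 2 (it has 3 zeros):
  + (2) · M_22   where M_22 = det([-1 0 -1; -3 2 2; -3 -2 -5]) = -6
det = (+1)·(2)·(-6) = -12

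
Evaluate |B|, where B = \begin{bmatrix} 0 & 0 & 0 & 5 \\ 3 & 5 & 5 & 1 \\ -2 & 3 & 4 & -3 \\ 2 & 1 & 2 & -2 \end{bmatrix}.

-130

Expand along row 1 (it has 3 zeros):
  − (5) · M_14   where M_14 = det([3 5 5; -2 3 4; 2 1 2]) = 26
det = (-1)·(5)·(26) = -130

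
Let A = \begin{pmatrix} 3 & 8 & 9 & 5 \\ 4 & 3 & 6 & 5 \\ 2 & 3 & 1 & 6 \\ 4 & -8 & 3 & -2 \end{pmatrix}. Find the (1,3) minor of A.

Delete row 1 and column 3; the remaining 3×3 submatrix is [4 3 5; 2 3 6; 4 -8 -2].
Its determinant is 112.

The minor is 112.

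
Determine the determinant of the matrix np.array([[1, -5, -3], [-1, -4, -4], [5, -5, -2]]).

The determinant is 23.

Expand along row 1:
  + 1 · |-4 -4; -5 -2| = 1·(8 − 20) = -12
  − (-5) · |-1 -4; 5 -2| = −(-5)·(2 − (-20)) = 110
  + (-3) · |-1 -4; 5 -5| = (-3)·(5 − (-20)) = -75
Sum: (-12) + (110) + (-75) = 23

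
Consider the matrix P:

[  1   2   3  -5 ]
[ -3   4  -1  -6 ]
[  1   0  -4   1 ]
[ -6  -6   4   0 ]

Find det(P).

det(P) = 630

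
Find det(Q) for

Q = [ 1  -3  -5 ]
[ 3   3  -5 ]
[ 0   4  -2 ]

det(Q) = -64

Expand along column 1:
  + 1 · |3 -5; 4 -2| = 1·(-6 − (-20)) = 14
  − 3 · |-3 -5; 4 -2| = −3·(6 − (-20)) = -78
Sum: (14) + (-78) = -64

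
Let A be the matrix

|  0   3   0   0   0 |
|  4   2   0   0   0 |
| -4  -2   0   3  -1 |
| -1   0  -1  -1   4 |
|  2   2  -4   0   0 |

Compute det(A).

A is block lower-triangular with a 2×2 block and a 3×3 block on the diagonal, so its determinant equals the product of the determinants of the diagonal blocks.
det of the 2×2 block = -12
det of the 3×3 block = -44
det = (-12)·(-44) = 528

|A| = 528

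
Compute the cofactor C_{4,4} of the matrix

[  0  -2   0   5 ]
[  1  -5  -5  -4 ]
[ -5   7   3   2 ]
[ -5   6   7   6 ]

The cofactor is -44.

Delete row 4 and column 4; the remaining 3×3 submatrix is [0 -2 0; 1 -5 -5; -5 7 3].
Its determinant is -44.
The cofactor carries sign (−1)^(4+4) = +1, so C_{4,4} = +(-44) = -44.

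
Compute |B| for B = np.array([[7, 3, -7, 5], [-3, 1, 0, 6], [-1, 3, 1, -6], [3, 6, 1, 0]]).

|B| = 1489

Expand along row 2 (it has 1 zero):
  − (-3) · M_21   where M_21 = det([3 -7 5; 3 1 -6; 6 1 0]) = 255
  + (1) · M_22   where M_22 = det([7 -7 5; -1 1 -6; 3 1 0]) = 148
  + (6) · M_24   where M_24 = det([7 3 -7; -1 3 1; 3 6 1]) = 96
det = (-1)·(-3)·(255) + (+1)·(1)·(148) + (+1)·(6)·(96) = 1489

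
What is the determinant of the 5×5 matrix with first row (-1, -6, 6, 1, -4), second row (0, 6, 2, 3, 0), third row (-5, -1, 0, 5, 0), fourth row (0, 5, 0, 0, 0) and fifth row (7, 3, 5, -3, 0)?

Expand along row 4 (it has 4 zeros):
  + (5) · M_42   where M_42 = det([-1 6 1 -4; 0 2 3 0; -5 0 5 0; 7 5 -3 0]) = -140
det = (+1)·(5)·(-140) = -700

-700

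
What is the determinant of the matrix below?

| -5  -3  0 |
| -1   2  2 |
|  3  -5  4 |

Expand along row 1:
  + (-5) · |2 2; -5 4| = (-5)·(8 − (-10)) = -90
  − (-3) · |-1 2; 3 4| = −(-3)·(-4 − 6) = -30
Sum: (-90) + (-30) = -120

-120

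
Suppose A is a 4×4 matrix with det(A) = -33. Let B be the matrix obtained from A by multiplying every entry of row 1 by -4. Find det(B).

|B| = 132

Scaling one row by -4 multiplies the determinant by -4.
det(B) = (-4)·(-33) = 132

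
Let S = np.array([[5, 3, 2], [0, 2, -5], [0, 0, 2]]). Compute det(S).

The determinant is 20.

S is upper triangular, so det(S) is the product of the diagonal entries:
det = (5) · (2) · (2) = 20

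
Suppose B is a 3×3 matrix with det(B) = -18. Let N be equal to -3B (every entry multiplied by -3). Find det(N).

486

For a 3×3 matrix, det(-3B) = (-3)^3·det(B) = -27·det(B).
det(N) = (-27)·(-18) = 486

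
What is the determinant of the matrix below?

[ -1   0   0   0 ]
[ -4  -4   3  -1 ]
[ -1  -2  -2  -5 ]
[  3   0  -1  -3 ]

24

Expand along row 1 (it has 3 zeros):
  + (-1) · M_11   where M_11 = det([-4 3 -1; -2 -2 -5; 0 -1 -3]) = -24
det = (+1)·(-1)·(-24) = 24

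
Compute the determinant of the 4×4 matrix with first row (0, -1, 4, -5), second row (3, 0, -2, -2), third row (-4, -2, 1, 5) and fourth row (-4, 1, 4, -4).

Expand along row 1 (it has 1 zero):
  − (-1) · M_12   where M_12 = det([3 -2 -2; -4 1 5; -4 4 -4]) = 24
  + (4) · M_13   where M_13 = det([3 0 -2; -4 -2 5; -4 1 -4]) = 33
  − (-5) · M_14   where M_14 = det([3 0 -2; -4 -2 1; -4 1 4]) = -3
det = (-1)·(-1)·(24) + (+1)·(4)·(33) + (-1)·(-5)·(-3) = 141

141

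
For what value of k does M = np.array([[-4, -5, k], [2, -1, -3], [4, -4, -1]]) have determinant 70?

Expanding along the row containing k, det(M) is linear in k: det(M) = (-4)·k + (94).
Set (-4)·k + (94) = 70  ⇒  (-4)·k = -24  ⇒  k = 6.

k = 6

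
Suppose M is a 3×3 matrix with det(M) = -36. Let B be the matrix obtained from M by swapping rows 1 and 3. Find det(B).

Swapping two rows multiplies the determinant by −1.
det(B) = (-1)·(-36) = 36

36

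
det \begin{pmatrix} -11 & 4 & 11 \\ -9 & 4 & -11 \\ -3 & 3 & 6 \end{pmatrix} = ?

-444

Expand along column 1:
  + (-11) · |4 -11; 3 6| = (-11)·(24 − (-33)) = -627
  − (-9) · |4 11; 3 6| = −(-9)·(24 − 33) = -81
  + (-3) · |4 11; 4 -11| = (-3)·(-44 − 44) = 264
Sum: (-627) + (-81) + (264) = -444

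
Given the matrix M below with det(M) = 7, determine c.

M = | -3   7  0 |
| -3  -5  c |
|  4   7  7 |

-5

Expanding along the row containing c, det(M) is linear in c: det(M) = (49)·c + (252).
Set (49)·c + (252) = 7  ⇒  (49)·c = -245  ⇒  c = -5.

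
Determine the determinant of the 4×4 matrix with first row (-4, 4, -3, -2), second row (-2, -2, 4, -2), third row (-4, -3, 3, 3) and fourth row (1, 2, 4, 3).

-898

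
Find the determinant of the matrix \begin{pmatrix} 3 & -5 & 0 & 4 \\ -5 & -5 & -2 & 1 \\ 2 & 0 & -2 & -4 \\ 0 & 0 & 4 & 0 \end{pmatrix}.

-760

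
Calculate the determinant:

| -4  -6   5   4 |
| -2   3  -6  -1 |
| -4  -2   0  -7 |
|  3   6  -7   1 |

The determinant is 167.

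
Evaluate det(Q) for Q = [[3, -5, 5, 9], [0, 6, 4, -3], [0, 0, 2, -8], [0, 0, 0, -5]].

|Q| = -180

Q is upper triangular, so det(Q) is the product of the diagonal entries:
det = (3) · (6) · (2) · (-5) = -180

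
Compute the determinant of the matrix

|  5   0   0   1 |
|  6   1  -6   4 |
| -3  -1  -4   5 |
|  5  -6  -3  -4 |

1048

Expand along row 1 (it has 2 zeros):
  + (5) · M_11   where M_11 = det([1 -6 4; -1 -4 5; -6 -3 -4]) = 151
  − (1) · M_14   where M_14 = det([6 1 -6; -3 -1 -4; 5 -6 -3]) = -293
det = (+1)·(5)·(151) + (-1)·(1)·(-293) = 1048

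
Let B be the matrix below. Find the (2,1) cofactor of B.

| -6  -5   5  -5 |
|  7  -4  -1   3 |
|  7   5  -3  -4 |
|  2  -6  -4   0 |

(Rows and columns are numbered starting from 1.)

-390

Delete row 2 and column 1; the remaining 3×3 submatrix is [-5 5 -5; 5 -3 -4; -6 -4 0].
Its determinant is 390.
The cofactor carries sign (−1)^(2+1) = −1, so C_{2,1} = −(390) = -390.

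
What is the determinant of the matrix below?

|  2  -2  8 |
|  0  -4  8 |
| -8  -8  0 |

0

Expand along row 2:
  + (-4) · |2 8; -8 0| = (-4)·(0 − (-64)) = -256
  − 8 · |2 -2; -8 -8| = −8·(-16 − 16) = 256
Sum: (-256) + (256) = 0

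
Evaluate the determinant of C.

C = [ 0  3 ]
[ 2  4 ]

det(C) = 0·4 − 3·2 = 0 − 6 = -6

The determinant is -6.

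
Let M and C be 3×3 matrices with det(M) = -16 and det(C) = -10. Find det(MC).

det(MC) = det(M)·det(C) = (-16)·(-10) = 160

160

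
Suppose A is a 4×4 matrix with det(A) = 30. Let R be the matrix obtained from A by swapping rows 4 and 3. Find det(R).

Swapping two rows multiplies the determinant by −1.
det(R) = (-1)·(30) = -30

|R| = -30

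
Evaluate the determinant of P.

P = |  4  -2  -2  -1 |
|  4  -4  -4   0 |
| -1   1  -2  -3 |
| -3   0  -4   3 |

Expand along row 2 (it has 1 zero):
  − (4) · M_21   where M_21 = det([-2 -2 -1; 1 -2 -3; 0 -4 3]) = 46
  + (-4) · M_22   where M_22 = det([4 -2 -1; -1 -2 -3; -3 -4 3]) = -94
  − (-4) · M_23   where M_23 = det([4 -2 -1; -1 1 -3; -3 0 3]) = -15
det = (-1)·(4)·(46) + (+1)·(-4)·(-94) + (-1)·(-4)·(-15) = 132

|P| = 132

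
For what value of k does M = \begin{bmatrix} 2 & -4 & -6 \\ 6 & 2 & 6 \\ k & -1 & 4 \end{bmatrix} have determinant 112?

4

Expanding along the column containing k, det(M) is linear in k: det(M) = (-12)·k + (160).
Set (-12)·k + (160) = 112  ⇒  (-12)·k = -48  ⇒  k = 4.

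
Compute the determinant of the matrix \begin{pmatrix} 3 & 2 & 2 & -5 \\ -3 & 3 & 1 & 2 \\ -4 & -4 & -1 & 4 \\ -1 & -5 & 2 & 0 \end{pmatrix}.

116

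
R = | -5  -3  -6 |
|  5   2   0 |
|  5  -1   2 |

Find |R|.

100

Expand along row 2:
  − 5 · |-3 -6; -1 2| = −5·(-6 − 6) = 60
  + 2 · |-5 -6; 5 2| = 2·(-10 − (-30)) = 40
Sum: (60) + (40) = 100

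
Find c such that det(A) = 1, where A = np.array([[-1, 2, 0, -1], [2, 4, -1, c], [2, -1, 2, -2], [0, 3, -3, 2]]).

Expanding along the column containing c, det(A) is linear in c: det(A) = (15)·c + (16).
Set (15)·c + (16) = 1  ⇒  (15)·c = -15  ⇒  c = -1.

c = -1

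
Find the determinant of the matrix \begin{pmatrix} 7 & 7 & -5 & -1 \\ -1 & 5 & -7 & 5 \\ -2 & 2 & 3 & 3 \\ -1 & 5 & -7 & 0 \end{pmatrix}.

-1410

Expand along row 4 (it has 1 zero):
  − (-1) · M_41   where M_41 = det([7 -5 -1; 5 -7 5; 2 3 3]) = -256
  + (5) · M_42   where M_42 = det([7 -5 -1; -1 -7 5; -2 3 3]) = -200
  − (-7) · M_43   where M_43 = det([7 7 -1; -1 5 5; -2 2 3]) = -22
det = (-1)·(-1)·(-256) + (+1)·(5)·(-200) + (-1)·(-7)·(-22) = -1410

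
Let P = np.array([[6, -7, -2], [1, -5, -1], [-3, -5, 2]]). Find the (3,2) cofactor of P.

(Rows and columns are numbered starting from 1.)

4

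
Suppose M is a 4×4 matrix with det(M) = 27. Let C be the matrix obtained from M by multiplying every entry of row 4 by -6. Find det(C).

The determinant is -162.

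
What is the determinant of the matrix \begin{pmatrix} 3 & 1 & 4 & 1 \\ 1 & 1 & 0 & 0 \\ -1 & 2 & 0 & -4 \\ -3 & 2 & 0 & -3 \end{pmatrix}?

Expand along column 3 (it has 3 zeros):
  + (4) · M_13   where M_13 = det([1 1 0; -1 2 -4; -3 2 -3]) = 11
det = (+1)·(4)·(11) = 44

44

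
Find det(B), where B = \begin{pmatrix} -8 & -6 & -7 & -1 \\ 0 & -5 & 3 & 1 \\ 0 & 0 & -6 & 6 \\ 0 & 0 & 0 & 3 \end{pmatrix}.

-720

B is upper triangular, so det(B) is the product of the diagonal entries:
det = (-8) · (-5) · (-6) · (3) = -720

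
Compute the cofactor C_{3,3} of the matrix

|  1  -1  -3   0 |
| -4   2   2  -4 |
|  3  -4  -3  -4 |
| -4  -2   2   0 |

-24

Delete row 3 and column 3; the remaining 3×3 submatrix is [1 -1 0; -4 2 -4; -4 -2 0].
Its determinant is -24.
The cofactor carries sign (−1)^(3+3) = +1, so C_{3,3} = +(-24) = -24.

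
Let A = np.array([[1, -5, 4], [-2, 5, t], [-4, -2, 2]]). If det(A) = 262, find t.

Expanding along the column containing t, det(A) is linear in t: det(A) = (22)·t + (86).
Set (22)·t + (86) = 262  ⇒  (22)·t = 176  ⇒  t = 8.

8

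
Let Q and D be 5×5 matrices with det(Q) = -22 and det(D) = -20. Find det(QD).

det(QD) = 440

det(QD) = det(Q)·det(D) = (-22)·(-20) = 440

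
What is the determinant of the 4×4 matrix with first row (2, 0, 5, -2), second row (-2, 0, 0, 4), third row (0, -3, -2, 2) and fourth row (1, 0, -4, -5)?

Expand along column 2 (it has 3 zeros):
  − (-3) · M_32   where M_32 = det([2 5 -2; -2 0 4; 1 -4 -5]) = -14
det = (-1)·(-3)·(-14) = -42

-42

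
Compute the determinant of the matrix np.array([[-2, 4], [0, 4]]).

-8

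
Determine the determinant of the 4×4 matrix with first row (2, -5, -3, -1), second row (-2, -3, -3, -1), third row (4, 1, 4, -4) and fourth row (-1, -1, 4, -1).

The determinant is -372.

Expand along row 1:
  + (2) · M_11   where M_11 = det([-3 -3 -1; 1 4 -4; -1 4 -1]) = -59
  − (-5) · M_12   where M_12 = det([-2 -3 -1; 4 4 -4; -1 4 -1]) = -68
  + (-3) · M_13   where M_13 = det([-2 -3 -1; 4 1 -4; -1 -1 -1]) = -11
  − (-1) · M_14   where M_14 = det([-2 -3 -3; 4 1 4; -1 -1 4]) = 53
det = (+1)·(2)·(-59) + (-1)·(-5)·(-68) + (+1)·(-3)·(-11) + (-1)·(-1)·(53) = -372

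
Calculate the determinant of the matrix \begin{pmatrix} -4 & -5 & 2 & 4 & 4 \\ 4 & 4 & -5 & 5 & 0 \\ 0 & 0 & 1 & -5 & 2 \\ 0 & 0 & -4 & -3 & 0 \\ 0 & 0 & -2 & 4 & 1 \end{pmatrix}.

-268

The matrix is block upper-triangular with a 2×2 block and a 3×3 block on the diagonal, so its determinant equals the product of the determinants of the diagonal blocks.
det of the 2×2 block = 4
det of the 3×3 block = -67
det = (4)·(-67) = -268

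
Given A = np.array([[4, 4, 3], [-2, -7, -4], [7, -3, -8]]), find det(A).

165

Expand along column 1:
  + 4 · |-7 -4; -3 -8| = 4·(56 − 12) = 176
  − (-2) · |4 3; -3 -8| = −(-2)·(-32 − (-9)) = -46
  + 7 · |4 3; -7 -4| = 7·(-16 − (-21)) = 35
Sum: (176) + (-46) + (35) = 165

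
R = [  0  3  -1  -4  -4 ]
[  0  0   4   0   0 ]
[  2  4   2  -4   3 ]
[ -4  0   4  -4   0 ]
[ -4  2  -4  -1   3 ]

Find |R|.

Expand along row 2 (it has 4 zeros):
  − (4) · M_23   where M_23 = det([0 3 -4 -4; 2 4 -4 3; -4 0 -4 0; -4 2 -1 3]) = 612
det = (-1)·(4)·(612) = -2448

det(R) = -2448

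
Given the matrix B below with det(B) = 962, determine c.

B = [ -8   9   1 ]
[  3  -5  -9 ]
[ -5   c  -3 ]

c = -9

Expanding along the row containing c, det(B) is linear in c: det(B) = (-69)·c + (341).
Set (-69)·c + (341) = 962  ⇒  (-69)·c = 621  ⇒  c = -9.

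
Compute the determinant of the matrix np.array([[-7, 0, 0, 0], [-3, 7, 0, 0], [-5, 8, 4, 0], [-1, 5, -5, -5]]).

The matrix is lower triangular, so the determinant is the product of the diagonal entries:
det = (-7) · (7) · (4) · (-5) = 980

980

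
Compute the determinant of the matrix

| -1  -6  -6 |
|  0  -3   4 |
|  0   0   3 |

9

The matrix is upper triangular, so the determinant is the product of the diagonal entries:
det = (-1) · (-3) · (3) = 9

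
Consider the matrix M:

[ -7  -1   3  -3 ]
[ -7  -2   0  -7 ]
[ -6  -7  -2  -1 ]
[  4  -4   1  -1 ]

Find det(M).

Expand along row 2 (it has 1 zero):
  − (-7) · M_21   where M_21 = det([-1 3 -3; -7 -2 -1; -4 1 -1]) = 33
  + (-2) · M_22   where M_22 = det([-7 3 -3; -6 -2 -1; 4 1 -1]) = -57
  + (-7) · M_24   where M_24 = det([-7 -1 3; -6 -7 -2; 4 -4 1]) = 263
det = (-1)·(-7)·(33) + (+1)·(-2)·(-57) + (+1)·(-7)·(263) = -1496

The determinant is -1496.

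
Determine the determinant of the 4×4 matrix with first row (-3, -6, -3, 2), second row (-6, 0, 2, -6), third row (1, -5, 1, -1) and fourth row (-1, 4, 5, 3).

-1676

Expand along row 2 (it has 1 zero):
  − (-6) · M_21   where M_21 = det([-6 -3 2; -5 1 -1; 4 5 3]) = -139
  − (2) · M_23   where M_23 = det([-3 -6 2; 1 -5 -1; -1 4 3]) = 43
  + (-6) · M_24   where M_24 = det([-3 -6 -3; 1 -5 1; -1 4 5]) = 126
det = (-1)·(-6)·(-139) + (-1)·(2)·(43) + (+1)·(-6)·(126) = -1676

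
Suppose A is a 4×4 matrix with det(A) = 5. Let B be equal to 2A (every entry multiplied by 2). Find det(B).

For a 4×4 matrix, det(2A) = 2^4·det(A) = 16·det(A).
det(B) = (16)·(5) = 80

The determinant is 80.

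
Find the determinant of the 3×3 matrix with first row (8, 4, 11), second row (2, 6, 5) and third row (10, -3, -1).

Expand along column 1:
  + 8 · |6 5; -3 -1| = 8·(-6 − (-15)) = 72
  − 2 · |4 11; -3 -1| = −2·(-4 − (-33)) = -58
  + 10 · |4 11; 6 5| = 10·(20 − 66) = -460
Sum: (72) + (-58) + (-460) = -446

The determinant is -446.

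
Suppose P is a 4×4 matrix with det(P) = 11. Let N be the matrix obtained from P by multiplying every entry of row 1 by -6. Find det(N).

det(N) = -66

Scaling one row by -6 multiplies the determinant by -6.
det(N) = (-6)·(11) = -66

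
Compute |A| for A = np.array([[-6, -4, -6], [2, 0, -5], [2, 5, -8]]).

Expand along column 2:
  − (-4) · |2 -5; 2 -8| = −(-4)·(-16 − (-10)) = -24
  − 5 · |-6 -6; 2 -5| = −5·(30 − (-12)) = -210
Sum: (-24) + (-210) = -234

The determinant is -234.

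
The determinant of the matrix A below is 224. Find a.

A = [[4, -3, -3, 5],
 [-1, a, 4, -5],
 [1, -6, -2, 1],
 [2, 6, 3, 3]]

1

Expanding along the row containing a, det(A) is linear in a: det(A) = (2)·a + (222).
Set (2)·a + (222) = 224  ⇒  (2)·a = 2  ⇒  a = 1.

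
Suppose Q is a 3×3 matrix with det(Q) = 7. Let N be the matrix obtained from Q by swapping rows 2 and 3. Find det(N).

Swapping two rows multiplies the determinant by −1.
det(N) = (-1)·(7) = -7

-7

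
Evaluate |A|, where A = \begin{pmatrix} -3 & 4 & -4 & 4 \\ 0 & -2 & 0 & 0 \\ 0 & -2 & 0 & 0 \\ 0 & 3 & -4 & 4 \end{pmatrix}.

Expand along row 2 (it has 3 zeros):
  + (-2) · M_22   where M_22 = det([-3 -4 4; 0 0 0; 0 -4 4]) = 0
det = (+1)·(-2)·(0) = 0

det(A) = 0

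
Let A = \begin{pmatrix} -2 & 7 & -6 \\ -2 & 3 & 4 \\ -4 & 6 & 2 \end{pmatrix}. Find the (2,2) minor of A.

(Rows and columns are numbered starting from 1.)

Delete row 2 and column 2; the remaining 2×2 submatrix is [-2 -6; -4 2].
Its determinant is (-2)·2 − (-6)·(-4) = -28.

-28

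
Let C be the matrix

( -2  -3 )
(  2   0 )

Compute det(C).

The determinant is 6.

det(C) = (-2)·0 − (-3)·2 = 0 − (-6) = 6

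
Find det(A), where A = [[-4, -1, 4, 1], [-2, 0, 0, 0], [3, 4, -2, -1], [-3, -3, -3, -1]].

The determinant is 22.

Expand along row 2 (it has 3 zeros):
  − (-2) · M_21   where M_21 = det([-1 4 1; 4 -2 -1; -3 -3 -1]) = 11
det = (-1)·(-2)·(11) = 22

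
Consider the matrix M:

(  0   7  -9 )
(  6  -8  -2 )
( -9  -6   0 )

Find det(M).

The determinant is 1098.

Expand along column 1:
  − 6 · |7 -9; -6 0| = −6·(0 − 54) = 324
  + (-9) · |7 -9; -8 -2| = (-9)·(-14 − 72) = 774
Sum: (324) + (774) = 1098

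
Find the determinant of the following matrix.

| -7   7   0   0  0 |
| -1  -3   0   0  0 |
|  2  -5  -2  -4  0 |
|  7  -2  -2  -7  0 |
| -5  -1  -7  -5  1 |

168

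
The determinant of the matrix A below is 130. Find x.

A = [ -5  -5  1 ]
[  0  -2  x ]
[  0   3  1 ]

Expanding along the row containing x, det(A) is linear in x: det(A) = (15)·x + (10).
Set (15)·x + (10) = 130  ⇒  (15)·x = 120  ⇒  x = 8.

8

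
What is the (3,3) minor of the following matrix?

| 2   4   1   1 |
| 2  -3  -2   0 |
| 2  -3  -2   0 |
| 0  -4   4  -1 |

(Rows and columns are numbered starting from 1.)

Delete row 3 and column 3; the remaining 3×3 submatrix is [2 4 1; 2 -3 0; 0 -4 -1].
Its determinant is 6.

6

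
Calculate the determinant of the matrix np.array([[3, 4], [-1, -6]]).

-14

det = 3·(-6) − 4·(-1) = -18 − (-4) = -14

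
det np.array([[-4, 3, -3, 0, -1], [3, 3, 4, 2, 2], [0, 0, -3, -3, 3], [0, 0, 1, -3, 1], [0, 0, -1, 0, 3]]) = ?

-630

The matrix is block upper-triangular with a 2×2 block and a 3×3 block on the diagonal, so its determinant equals the product of the determinants of the diagonal blocks.
det of the 2×2 block = -21
det of the 3×3 block = 30
det = (-21)·(30) = -630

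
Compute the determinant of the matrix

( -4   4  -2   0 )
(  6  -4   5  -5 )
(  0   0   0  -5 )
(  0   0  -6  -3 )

The determinant is 240.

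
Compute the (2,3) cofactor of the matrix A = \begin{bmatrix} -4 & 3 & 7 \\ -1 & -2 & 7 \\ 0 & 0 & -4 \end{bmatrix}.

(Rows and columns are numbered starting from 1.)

0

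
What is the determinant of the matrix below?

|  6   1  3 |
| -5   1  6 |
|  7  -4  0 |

Expand along row 3:
  + 7 · |1 3; 1 6| = 7·(6 − 3) = 21
  − (-4) · |6 3; -5 6| = −(-4)·(36 − (-15)) = 204
Sum: (21) + (204) = 225

The determinant is 225.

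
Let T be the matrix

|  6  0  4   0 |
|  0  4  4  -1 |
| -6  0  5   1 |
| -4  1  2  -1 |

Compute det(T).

det(T) = -250

Expand along row 1 (it has 2 zeros):
  + (6) · M_11   where M_11 = det([4 4 -1; 0 5 1; 1 2 -1]) = -19
  + (4) · M_13   where M_13 = det([0 4 -1; -6 0 1; -4 1 -1]) = -34
det = (+1)·(6)·(-19) + (+1)·(4)·(-34) = -250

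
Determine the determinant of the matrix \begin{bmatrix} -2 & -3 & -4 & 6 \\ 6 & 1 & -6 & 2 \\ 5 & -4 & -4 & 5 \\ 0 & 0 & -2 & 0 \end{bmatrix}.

-280

Expand along row 4 (it has 3 zeros):
  − (-2) · M_43   where M_43 = det([-2 -3 6; 6 1 2; 5 -4 5]) = -140
det = (-1)·(-2)·(-140) = -280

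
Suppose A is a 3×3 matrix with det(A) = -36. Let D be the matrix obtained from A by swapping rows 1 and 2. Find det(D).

Swapping two rows multiplies the determinant by −1.
det(D) = (-1)·(-36) = 36

36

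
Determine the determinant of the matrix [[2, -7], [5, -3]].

det = 2·(-3) − (-7)·5 = -6 − (-35) = 29

29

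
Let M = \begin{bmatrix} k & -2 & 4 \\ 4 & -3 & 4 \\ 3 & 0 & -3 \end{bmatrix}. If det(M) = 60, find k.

k = 8

Expanding along the row containing k, det(M) is linear in k: det(M) = (9)·k + (-12).
Set (9)·k + (-12) = 60  ⇒  (9)·k = 72  ⇒  k = 8.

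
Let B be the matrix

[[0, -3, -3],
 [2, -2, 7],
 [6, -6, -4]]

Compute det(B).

|B| = -150

Expand along row 1:
  − (-3) · |2 7; 6 -4| = −(-3)·(-8 − 42) = -150
  + (-3) · |2 -2; 6 -6| = (-3)·(-12 − (-12)) = 0
Sum: (-150) + (0) = -150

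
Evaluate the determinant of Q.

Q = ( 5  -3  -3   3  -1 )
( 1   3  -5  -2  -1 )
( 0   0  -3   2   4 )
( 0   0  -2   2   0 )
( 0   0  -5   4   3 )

Q is block upper-triangular with a 2×2 block and a 3×3 block on the diagonal, so its determinant equals the product of the determinants of the diagonal blocks.
det of the 2×2 block = 18
det of the 3×3 block = 2
det = (18)·(2) = 36

det(Q) = 36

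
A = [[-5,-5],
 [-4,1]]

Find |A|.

-25

det(A) = (-5)·1 − (-5)·(-4) = -5 − 20 = -25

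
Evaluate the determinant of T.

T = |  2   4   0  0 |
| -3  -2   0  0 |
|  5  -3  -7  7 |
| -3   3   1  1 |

-112

T is block lower-triangular with a 2×2 block and a 2×2 block on the diagonal, so its determinant equals the product of the determinants of the diagonal blocks.
det of the 2×2 block = 8
det of the 2×2 block = -14
det = (8)·(-14) = -112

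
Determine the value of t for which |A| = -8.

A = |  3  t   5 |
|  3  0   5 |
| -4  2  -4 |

Expanding along the row containing t, det(A) is linear in t: det(A) = (-8)·t + (0).
Set (-8)·t + (0) = -8  ⇒  (-8)·t = -8  ⇒  t = 1.

t = 1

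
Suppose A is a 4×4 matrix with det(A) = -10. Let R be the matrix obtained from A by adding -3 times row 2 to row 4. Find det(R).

|R| = -10

Adding a multiple of one row to another leaves the determinant unchanged.
det(R) = (1)·(-10) = -10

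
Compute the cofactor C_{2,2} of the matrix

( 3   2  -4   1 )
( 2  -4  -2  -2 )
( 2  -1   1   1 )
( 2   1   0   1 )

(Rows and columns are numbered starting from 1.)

The cofactor is 1.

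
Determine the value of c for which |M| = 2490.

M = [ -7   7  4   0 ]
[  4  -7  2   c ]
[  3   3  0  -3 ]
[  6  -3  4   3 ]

Expanding along the column containing c, det(M) is linear in c: det(M) = (-276)·c + (1386).
Set (-276)·c + (1386) = 2490  ⇒  (-276)·c = 1104  ⇒  c = -4.

c = -4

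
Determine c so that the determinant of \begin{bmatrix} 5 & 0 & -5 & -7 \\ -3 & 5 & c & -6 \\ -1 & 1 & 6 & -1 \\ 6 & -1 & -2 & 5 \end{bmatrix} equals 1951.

c = -6

Expanding along the column containing c, det(A) is linear in c: det(A) = (-55)·c + (1621).
Set (-55)·c + (1621) = 1951  ⇒  (-55)·c = 330  ⇒  c = -6.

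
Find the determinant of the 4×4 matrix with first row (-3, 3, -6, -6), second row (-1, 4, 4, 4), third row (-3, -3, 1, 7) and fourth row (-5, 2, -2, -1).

585

Expand along row 1:
  + (-3) · M_11   where M_11 = det([4 4 4; -3 1 7; 2 -2 -1]) = 112
  − (3) · M_12   where M_12 = det([-1 4 4; -3 1 7; -5 -2 -1]) = -121
  + (-6) · M_13   where M_13 = det([-1 4 4; -3 -3 7; -5 2 -1]) = -225
  − (-6) · M_14   where M_14 = det([-1 4 4; -3 -3 1; -5 2 -2]) = -132
det = (+1)·(-3)·(112) + (-1)·(3)·(-121) + (+1)·(-6)·(-225) + (-1)·(-6)·(-132) = 585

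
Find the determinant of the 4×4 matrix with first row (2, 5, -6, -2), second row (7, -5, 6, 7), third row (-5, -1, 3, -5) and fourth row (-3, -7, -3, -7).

The determinant is 2244.

Expand along row 1:
  + (2) · M_11   where M_11 = det([-5 6 7; -1 3 -5; -7 -3 -7]) = 516
  − (5) · M_12   where M_12 = det([7 6 7; -5 3 -5; -3 -3 -7]) = -204
  + (-6) · M_13   where M_13 = det([7 -5 7; -5 -1 -5; -3 -7 -7]) = 128
  − (-2) · M_14   where M_14 = det([7 -5 6; -5 -1 3; -3 -7 -3]) = 480
det = (+1)·(2)·(516) + (-1)·(5)·(-204) + (+1)·(-6)·(128) + (-1)·(-2)·(480) = 2244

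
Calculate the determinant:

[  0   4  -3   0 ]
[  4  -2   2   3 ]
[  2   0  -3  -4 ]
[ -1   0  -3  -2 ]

The determinant is 188.

Expand along row 1 (it has 2 zeros):
  − (4) · M_12   where M_12 = det([4 2 3; 2 -3 -4; -1 -3 -2]) = -35
  + (-3) · M_13   where M_13 = det([4 -2 3; 2 0 -4; -1 0 -2]) = -16
det = (-1)·(4)·(-35) + (+1)·(-3)·(-16) = 188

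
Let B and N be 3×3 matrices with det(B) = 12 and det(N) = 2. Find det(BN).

24

det(BN) = det(B)·det(N) = (12)·(2) = 24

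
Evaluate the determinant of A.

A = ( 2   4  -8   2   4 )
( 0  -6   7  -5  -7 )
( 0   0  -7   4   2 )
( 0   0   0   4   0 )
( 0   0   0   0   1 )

336

A is upper triangular, so det(A) is the product of the diagonal entries:
det = (2) · (-6) · (-7) · (4) · (1) = 336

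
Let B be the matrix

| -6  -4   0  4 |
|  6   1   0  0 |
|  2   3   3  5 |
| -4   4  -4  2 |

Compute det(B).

|B| = 1060

Expand along row 2 (it has 2 zeros):
  − (6) · M_21   where M_21 = det([-4 0 4; 3 3 5; 4 -4 2]) = -200
  + (1) · M_22   where M_22 = det([-6 0 4; 2 3 5; -4 -4 2]) = -140
det = (-1)·(6)·(-200) + (+1)·(1)·(-140) = 1060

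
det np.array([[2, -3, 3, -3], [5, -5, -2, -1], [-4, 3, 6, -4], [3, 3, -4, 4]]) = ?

Expand along row 1:
  + (2) · M_11   where M_11 = det([-5 -2 -1; 3 6 -4; 3 -4 4]) = 38
  − (-3) · M_12   where M_12 = det([5 -2 -1; -4 6 -4; 3 -4 4]) = 34
  + (3) · M_13   where M_13 = det([5 -5 -1; -4 3 -4; 3 3 4]) = 121
  − (-3) · M_14   where M_14 = det([5 -5 -2; -4 3 6; 3 3 -4]) = -118
det = (+1)·(2)·(38) + (-1)·(-3)·(34) + (+1)·(3)·(121) + (-1)·(-3)·(-118) = 187

187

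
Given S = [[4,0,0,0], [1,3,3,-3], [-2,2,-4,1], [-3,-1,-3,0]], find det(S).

144

Expand along row 1 (it has 3 zeros):
  + (4) · M_11   where M_11 = det([3 3 -3; 2 -4 1; -1 -3 0]) = 36
det = (+1)·(4)·(36) = 144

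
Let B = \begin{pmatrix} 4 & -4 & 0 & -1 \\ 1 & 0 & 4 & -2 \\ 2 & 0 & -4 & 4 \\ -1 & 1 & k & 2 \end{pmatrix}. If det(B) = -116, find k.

k = 1

Expanding along the column containing k, det(B) is linear in k: det(B) = (-32)·k + (-84).
Set (-32)·k + (-84) = -116  ⇒  (-32)·k = -32  ⇒  k = 1.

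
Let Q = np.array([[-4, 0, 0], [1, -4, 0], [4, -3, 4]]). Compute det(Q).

det(Q) = 64

Q is lower triangular, so det(Q) is the product of the diagonal entries:
det = (-4) · (-4) · (4) = 64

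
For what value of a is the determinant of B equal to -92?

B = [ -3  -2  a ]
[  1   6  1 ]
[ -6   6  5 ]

-1

Expanding along the row containing a, det(B) is linear in a: det(B) = (42)·a + (-50).
Set (42)·a + (-50) = -92  ⇒  (42)·a = -42  ⇒  a = -1.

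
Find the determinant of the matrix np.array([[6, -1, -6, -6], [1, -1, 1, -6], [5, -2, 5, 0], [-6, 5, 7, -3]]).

1824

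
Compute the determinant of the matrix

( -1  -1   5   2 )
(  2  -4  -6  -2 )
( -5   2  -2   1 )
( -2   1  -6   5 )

-828

Expand along row 1:
  + (-1) · M_11   where M_11 = det([-4 -6 -2; 2 -2 1; 1 -6 5]) = 90
  − (-1) · M_12   where M_12 = det([2 -6 -2; -5 -2 1; -2 -6 5]) = -198
  + (5) · M_13   where M_13 = det([2 -4 -2; -5 2 1; -2 1 5]) = -72
  − (2) · M_14   where M_14 = det([2 -4 -6; -5 2 -2; -2 1 -6]) = 90
det = (+1)·(-1)·(90) + (-1)·(-1)·(-198) + (+1)·(5)·(-72) + (-1)·(2)·(90) = -828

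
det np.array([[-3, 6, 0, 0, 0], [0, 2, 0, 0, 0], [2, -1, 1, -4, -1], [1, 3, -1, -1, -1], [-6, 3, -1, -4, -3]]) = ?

The matrix is block lower-triangular with a 2×2 block and a 3×3 block on the diagonal, so its determinant equals the product of the determinants of the diagonal blocks.
det of the 2×2 block = -6
det of the 3×3 block = 4
det = (-6)·(4) = -24

-24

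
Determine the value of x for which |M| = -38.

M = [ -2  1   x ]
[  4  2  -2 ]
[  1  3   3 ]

Expanding along the column containing x, det(M) is linear in x: det(M) = (10)·x + (-38).
Set (10)·x + (-38) = -38  ⇒  (10)·x = 0  ⇒  x = 0.

0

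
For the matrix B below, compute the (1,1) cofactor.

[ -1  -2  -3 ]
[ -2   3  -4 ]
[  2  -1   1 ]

The cofactor is -1.

Delete row 1 and column 1; the remaining 2×2 submatrix is [3 -4; -1 1].
Its determinant is 3·1 − (-4)·(-1) = -1.
The cofactor carries sign (−1)^(1+1) = +1, so C_{1,1} = +(-1) = -1.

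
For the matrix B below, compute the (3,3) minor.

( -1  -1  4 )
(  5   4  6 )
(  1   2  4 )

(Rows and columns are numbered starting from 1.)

The minor is 1.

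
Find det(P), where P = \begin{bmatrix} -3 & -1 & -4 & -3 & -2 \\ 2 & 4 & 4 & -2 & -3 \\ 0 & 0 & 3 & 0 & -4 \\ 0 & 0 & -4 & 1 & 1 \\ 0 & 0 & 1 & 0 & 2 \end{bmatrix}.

P is block upper-triangular with a 2×2 block and a 3×3 block on the diagonal, so its determinant equals the product of the determinants of the diagonal blocks.
det of the 2×2 block = -10
det of the 3×3 block = 10
det = (-10)·(10) = -100

-100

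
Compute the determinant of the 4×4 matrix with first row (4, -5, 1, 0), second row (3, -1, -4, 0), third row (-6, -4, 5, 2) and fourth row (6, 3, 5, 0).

The determinant is -476.

Expand along column 4 (it has 3 zeros):
  − (2) · M_34   where M_34 = det([4 -5 1; 3 -1 -4; 6 3 5]) = 238
det = (-1)·(2)·(238) = -476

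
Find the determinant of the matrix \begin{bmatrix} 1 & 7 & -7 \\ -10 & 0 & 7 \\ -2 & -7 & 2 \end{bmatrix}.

Expand along column 2:
  − 7 · |-10 7; -2 2| = −7·(-20 − (-14)) = 42
  − (-7) · |1 -7; -10 7| = −(-7)·(7 − 70) = -441
Sum: (42) + (-441) = -399

-399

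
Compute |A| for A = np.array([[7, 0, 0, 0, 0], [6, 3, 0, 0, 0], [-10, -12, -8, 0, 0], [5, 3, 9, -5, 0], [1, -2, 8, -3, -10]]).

|A| = -8400

A is lower triangular, so det(A) is the product of the diagonal entries:
det = (7) · (3) · (-8) · (-5) · (-10) = -8400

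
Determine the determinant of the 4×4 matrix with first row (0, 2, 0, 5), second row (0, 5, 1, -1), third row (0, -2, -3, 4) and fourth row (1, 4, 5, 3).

63

Expand along column 1 (it has 3 zeros):
  − (1) · M_41   where M_41 = det([2 0 5; 5 1 -1; -2 -3 4]) = -63
det = (-1)·(1)·(-63) = 63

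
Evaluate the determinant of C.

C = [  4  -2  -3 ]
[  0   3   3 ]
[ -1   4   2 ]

Expand along row 2:
  + 3 · |4 -3; -1 2| = 3·(8 − 3) = 15
  − 3 · |4 -2; -1 4| = −3·(16 − 2) = -42
Sum: (15) + (-42) = -27

The determinant is -27.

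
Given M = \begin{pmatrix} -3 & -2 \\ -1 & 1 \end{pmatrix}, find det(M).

det(M) = -5

det(M) = (-3)·1 − (-2)·(-1) = -3 − 2 = -5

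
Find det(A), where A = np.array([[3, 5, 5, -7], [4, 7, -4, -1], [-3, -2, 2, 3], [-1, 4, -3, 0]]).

Expand along row 4 (it has 1 zero):
  − (-1) · M_41   where M_41 = det([5 5 -7; 7 -4 -1; -2 2 3]) = -187
  + (4) · M_42   where M_42 = det([3 5 -7; 4 -4 -1; -3 2 3]) = -47
  − (-3) · M_43   where M_43 = det([3 5 -7; 4 7 -1; -3 -2 3]) = -79
det = (-1)·(-1)·(-187) + (+1)·(4)·(-47) + (-1)·(-3)·(-79) = -612

|A| = -612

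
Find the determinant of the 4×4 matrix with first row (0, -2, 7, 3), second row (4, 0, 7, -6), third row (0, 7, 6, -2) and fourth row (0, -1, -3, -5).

The determinant is -1144.

Expand along column 1 (it has 3 zeros):
  − (4) · M_21   where M_21 = det([-2 7 3; 7 6 -2; -1 -3 -5]) = 286
det = (-1)·(4)·(286) = -1144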